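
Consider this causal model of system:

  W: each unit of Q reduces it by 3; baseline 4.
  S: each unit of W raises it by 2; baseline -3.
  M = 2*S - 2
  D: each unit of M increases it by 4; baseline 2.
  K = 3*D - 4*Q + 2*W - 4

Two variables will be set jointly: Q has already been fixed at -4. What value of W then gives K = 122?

With Q held at -4:
Intervening on W fixes its value directly, overriding its dependence on Q.
Substituting into the M equation gives M = 4*W - 8.
So D = 16*W - 30.
Substituting into the K equation gives K = 50*W - 78.
Solve 50*W - 78 = 122: W = (122 + 78) / 50 = 4.

W = 4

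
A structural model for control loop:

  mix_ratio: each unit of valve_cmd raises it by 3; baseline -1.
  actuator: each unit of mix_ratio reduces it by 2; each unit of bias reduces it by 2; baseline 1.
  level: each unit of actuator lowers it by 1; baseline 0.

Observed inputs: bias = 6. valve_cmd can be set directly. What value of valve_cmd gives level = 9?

valve_cmd = 0

Substituting into the actuator equation gives actuator = -6*valve_cmd - 9.
Substituting into the level equation gives level = 6*valve_cmd + 9.
Solve 6*valve_cmd + 9 = 9: valve_cmd = (9 - 9) / 6 = 0.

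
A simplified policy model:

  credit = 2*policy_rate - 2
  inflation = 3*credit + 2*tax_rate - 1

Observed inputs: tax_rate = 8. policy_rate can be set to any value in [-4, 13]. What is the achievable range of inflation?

Substituting into the inflation equation gives inflation = 6*policy_rate + 9.
Linear in policy_rate, so extremes are at the endpoints: policy_rate = -4 gives inflation = -15; policy_rate = 13 gives inflation = 87.

-15 to 87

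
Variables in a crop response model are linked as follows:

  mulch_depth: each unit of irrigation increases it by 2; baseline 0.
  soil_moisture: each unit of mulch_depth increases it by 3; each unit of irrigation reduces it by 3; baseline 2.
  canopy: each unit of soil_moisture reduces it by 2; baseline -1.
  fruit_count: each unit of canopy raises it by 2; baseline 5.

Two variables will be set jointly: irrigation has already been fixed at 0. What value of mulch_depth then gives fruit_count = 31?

With irrigation held at 0:
Intervening on mulch_depth fixes its value directly, overriding its dependence on irrigation.
Substituting into the soil_moisture equation gives soil_moisture = 3*mulch_depth + 2.
This gives canopy = -6*mulch_depth - 5.
Substituting into the fruit_count equation gives fruit_count = -12*mulch_depth - 5.
Solve -12*mulch_depth - 5 = 31: mulch_depth = (31 + 5) / -12 = -3.

mulch_depth = -3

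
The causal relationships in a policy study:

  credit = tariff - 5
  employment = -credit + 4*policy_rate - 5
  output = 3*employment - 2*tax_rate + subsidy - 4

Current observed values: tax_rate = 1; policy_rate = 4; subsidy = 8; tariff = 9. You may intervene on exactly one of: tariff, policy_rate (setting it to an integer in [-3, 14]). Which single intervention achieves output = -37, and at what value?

set policy_rate = -1

Intervening on tariff: output = -3*tariff + 50. Reaching -37 requires tariff = 29, outside [-3, 14].
Intervening on policy_rate: with other inputs at their observed values, output = 12*policy_rate - 25. Solving for -37 gives policy_rate = -1, within [-3, 14].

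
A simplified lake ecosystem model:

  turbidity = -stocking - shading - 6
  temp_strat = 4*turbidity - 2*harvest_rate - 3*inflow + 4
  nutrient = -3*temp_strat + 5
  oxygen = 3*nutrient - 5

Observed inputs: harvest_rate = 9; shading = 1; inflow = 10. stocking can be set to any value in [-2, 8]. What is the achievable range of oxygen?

Substituting into the turbidity equation gives turbidity = -stocking - 7.
So temp_strat = -4*stocking - 72.
Substituting into the nutrient equation gives nutrient = 12*stocking + 221.
Substituting into the oxygen equation gives oxygen = 36*stocking + 658.
Linear in stocking, so extremes are at the endpoints: stocking = -2 gives oxygen = 586; stocking = 8 gives oxygen = 946.

586 to 946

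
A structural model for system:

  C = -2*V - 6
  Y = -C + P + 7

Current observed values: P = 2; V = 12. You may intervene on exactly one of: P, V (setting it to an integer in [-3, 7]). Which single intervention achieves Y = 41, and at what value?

set P = 4

Intervening on P: with other inputs at their observed values, Y = P + 37. Solving for 41 gives P = 4, within [-3, 7].
Intervening on V: Y = 2*V + 15. Reaching 41 requires V = 13, outside [-3, 7].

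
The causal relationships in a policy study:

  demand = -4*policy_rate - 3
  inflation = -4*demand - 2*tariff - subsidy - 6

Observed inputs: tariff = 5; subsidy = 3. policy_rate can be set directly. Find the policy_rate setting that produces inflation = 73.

policy_rate = 5

Substituting into the inflation equation gives inflation = 16*policy_rate - 7.
Solve 16*policy_rate - 7 = 73: policy_rate = (73 + 7) / 16 = 5.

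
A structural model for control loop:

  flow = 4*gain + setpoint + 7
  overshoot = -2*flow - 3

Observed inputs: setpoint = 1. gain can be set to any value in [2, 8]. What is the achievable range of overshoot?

-83 to -35

Substituting into the flow equation gives flow = 4*gain + 8.
So overshoot = -8*gain - 19.
Linear in gain, so extremes are at the endpoints: gain = 2 gives overshoot = -35; gain = 8 gives overshoot = -83.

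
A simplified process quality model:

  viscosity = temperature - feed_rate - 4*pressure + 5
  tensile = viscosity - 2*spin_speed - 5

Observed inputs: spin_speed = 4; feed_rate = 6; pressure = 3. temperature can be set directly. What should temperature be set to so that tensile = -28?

temperature = -2

Substituting into the viscosity equation gives viscosity = temperature - 13.
So tensile = temperature - 26.
Solve temperature - 26 = -28: temperature = (-28 + 26) / 1 = -2.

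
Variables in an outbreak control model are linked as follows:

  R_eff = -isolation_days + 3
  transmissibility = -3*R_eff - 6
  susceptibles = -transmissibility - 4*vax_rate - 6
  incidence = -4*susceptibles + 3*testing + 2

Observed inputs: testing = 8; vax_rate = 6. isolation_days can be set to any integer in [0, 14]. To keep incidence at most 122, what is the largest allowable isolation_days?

Substituting into the transmissibility equation gives transmissibility = 3*isolation_days - 15.
Substituting into the susceptibles equation gives susceptibles = -3*isolation_days - 15.
Substituting into the incidence equation gives incidence = 12*isolation_days + 86.
Require 12*isolation_days + 86 ≤ 122, so isolation_days ≤ 3.
The largest integer in [0, 14] satisfying this is 3.

isolation_days = 3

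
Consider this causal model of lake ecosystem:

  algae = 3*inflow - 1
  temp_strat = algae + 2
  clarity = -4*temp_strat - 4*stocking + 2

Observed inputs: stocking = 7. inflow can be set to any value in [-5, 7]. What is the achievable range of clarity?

Substituting into the temp_strat equation gives temp_strat = 3*inflow + 1.
Substituting into the clarity equation gives clarity = -12*inflow - 30.
Linear in inflow, so extremes are at the endpoints: inflow = -5 gives clarity = 30; inflow = 7 gives clarity = -114.

-114 to 30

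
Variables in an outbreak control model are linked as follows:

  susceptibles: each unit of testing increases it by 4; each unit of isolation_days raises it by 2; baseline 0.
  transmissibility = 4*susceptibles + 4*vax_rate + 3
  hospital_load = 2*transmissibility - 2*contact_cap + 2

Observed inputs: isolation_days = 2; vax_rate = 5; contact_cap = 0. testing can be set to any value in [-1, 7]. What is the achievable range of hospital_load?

Substituting into the susceptibles equation gives susceptibles = 4*testing + 4.
transmissibility becomes 16*testing + 39.
This gives hospital_load = 32*testing + 80.
Linear in testing, so extremes are at the endpoints: testing = -1 gives hospital_load = 48; testing = 7 gives hospital_load = 304.

48 to 304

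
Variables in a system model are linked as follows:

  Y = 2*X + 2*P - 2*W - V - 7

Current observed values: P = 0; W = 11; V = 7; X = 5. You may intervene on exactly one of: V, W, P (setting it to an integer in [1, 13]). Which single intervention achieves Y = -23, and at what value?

set V = 4

Intervening on V: with other inputs at their observed values, Y = -V - 19. Solving for -23 gives V = 4, within [1, 13].
Intervening on W: Y = -2*W - 4. Reaching -23 requires W = 19/2, not an integer.
Intervening on P: Y = 2*P - 26. Reaching -23 requires P = 3/2, not an integer.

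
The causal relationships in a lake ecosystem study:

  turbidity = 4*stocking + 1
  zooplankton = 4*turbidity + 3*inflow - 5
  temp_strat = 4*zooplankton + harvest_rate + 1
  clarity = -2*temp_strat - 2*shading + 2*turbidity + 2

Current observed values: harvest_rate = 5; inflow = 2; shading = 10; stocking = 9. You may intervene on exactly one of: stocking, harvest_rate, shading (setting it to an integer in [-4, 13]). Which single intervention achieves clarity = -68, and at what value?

Intervening on stocking: with other inputs at their observed values, clarity = -120*stocking - 68. Solving for -68 gives stocking = 0, within [-4, 13].
Intervening on harvest_rate: clarity = -2*harvest_rate - 1138. Reaching -68 requires harvest_rate = -535, outside [-4, 13].
Intervening on shading: clarity = -2*shading - 1128. Reaching -68 requires shading = -530, outside [-4, 13].

set stocking = 0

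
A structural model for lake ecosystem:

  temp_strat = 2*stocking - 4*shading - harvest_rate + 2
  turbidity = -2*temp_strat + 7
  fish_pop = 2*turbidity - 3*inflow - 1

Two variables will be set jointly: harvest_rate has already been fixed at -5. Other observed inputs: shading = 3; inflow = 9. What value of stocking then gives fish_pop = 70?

stocking = -8

With harvest_rate held at -5:
Substituting into the temp_strat equation gives temp_strat = 2*stocking - 5.
turbidity becomes -4*stocking + 17.
Substituting into the fish_pop equation gives fish_pop = -8*stocking + 6.
Solve -8*stocking + 6 = 70: stocking = (70 - 6) / -8 = -8.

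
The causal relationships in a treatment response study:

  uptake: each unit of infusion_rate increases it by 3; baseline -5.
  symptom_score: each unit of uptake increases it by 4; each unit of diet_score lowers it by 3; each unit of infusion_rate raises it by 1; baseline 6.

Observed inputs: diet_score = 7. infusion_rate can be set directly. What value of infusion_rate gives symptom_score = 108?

Substituting into the symptom_score equation gives symptom_score = 13*infusion_rate - 35.
Solve 13*infusion_rate - 35 = 108: infusion_rate = (108 + 35) / 13 = 11.

infusion_rate = 11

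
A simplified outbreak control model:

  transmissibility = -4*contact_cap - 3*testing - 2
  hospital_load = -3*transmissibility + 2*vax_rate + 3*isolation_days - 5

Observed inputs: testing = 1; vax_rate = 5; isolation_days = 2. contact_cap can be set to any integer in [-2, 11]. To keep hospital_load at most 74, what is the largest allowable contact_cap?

Substituting into the transmissibility equation gives transmissibility = -4*contact_cap - 5.
Substituting into the hospital_load equation gives hospital_load = 12*contact_cap + 26.
Require 12*contact_cap + 26 ≤ 74, so contact_cap ≤ 4.
The largest integer in [-2, 11] satisfying this is 4.

contact_cap = 4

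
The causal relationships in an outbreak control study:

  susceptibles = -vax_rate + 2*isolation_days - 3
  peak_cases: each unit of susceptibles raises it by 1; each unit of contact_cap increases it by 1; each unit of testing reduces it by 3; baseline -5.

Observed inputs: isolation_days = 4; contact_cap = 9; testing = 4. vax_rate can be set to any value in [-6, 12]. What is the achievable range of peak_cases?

-15 to 3

Substituting into the susceptibles equation gives susceptibles = -vax_rate + 5.
peak_cases becomes -vax_rate - 3.
Linear in vax_rate, so extremes are at the endpoints: vax_rate = -6 gives peak_cases = 3; vax_rate = 12 gives peak_cases = -15.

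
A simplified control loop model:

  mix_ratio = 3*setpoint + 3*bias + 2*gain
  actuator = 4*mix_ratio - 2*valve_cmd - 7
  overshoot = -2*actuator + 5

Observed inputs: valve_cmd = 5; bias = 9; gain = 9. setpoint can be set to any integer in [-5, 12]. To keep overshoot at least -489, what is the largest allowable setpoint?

Substituting into the mix_ratio equation gives mix_ratio = 3*setpoint + 45.
Substituting into the actuator equation gives actuator = 12*setpoint + 163.
This gives overshoot = -24*setpoint - 321.
Require -24*setpoint - 321 ≥ -489, so setpoint ≤ 7.
The largest integer in [-5, 12] satisfying this is 7.

setpoint = 7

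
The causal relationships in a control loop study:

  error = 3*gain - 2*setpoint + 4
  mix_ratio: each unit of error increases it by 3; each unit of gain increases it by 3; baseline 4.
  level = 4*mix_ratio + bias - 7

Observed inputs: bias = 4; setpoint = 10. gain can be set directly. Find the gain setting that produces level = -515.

gain = -7

Substituting into the error equation gives error = 3*gain - 16.
Substituting into the mix_ratio equation gives mix_ratio = 12*gain - 44.
Substituting into the level equation gives level = 48*gain - 179.
Solve 48*gain - 179 = -515: gain = (-515 + 179) / 48 = -7.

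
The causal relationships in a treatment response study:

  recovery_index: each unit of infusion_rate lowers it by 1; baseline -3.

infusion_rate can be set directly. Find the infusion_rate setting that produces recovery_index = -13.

Solve -infusion_rate - 3 = -13: infusion_rate = (-13 + 3) / -1 = 10.

infusion_rate = 10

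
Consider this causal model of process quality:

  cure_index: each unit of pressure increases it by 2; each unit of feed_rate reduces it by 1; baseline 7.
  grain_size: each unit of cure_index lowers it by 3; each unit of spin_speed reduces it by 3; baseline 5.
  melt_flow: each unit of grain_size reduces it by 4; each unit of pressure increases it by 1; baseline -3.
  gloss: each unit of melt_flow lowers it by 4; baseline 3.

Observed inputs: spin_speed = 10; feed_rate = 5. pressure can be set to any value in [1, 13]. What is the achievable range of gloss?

-1781 to -581

Substituting into the cure_index equation gives cure_index = 2*pressure + 2.
Substituting into the grain_size equation gives grain_size = -6*pressure - 31.
Substituting into the melt_flow equation gives melt_flow = 25*pressure + 121.
Substituting into the gloss equation gives gloss = -100*pressure - 481.
Linear in pressure, so extremes are at the endpoints: pressure = 1 gives gloss = -581; pressure = 13 gives gloss = -1781.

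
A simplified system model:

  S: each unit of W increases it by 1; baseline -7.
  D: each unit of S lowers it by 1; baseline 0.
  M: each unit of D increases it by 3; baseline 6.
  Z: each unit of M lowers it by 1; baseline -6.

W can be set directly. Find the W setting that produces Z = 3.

W = 12

Substituting into the D equation gives D = -W + 7.
This gives M = -3*W + 27.
Substituting into the Z equation gives Z = 3*W - 33.
Solve 3*W - 33 = 3: W = (3 + 33) / 3 = 12.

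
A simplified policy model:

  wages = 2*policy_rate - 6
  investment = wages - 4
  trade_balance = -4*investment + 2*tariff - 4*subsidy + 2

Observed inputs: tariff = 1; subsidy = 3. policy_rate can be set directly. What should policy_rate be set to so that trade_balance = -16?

Substituting into the investment equation gives investment = 2*policy_rate - 10.
Substituting into the trade_balance equation gives trade_balance = -8*policy_rate + 32.
Solve -8*policy_rate + 32 = -16: policy_rate = (-16 - 32) / -8 = 6.

policy_rate = 6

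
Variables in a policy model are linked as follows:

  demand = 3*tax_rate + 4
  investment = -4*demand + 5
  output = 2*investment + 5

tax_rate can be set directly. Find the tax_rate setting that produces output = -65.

tax_rate = 2

Substituting into the investment equation gives investment = -12*tax_rate - 11.
Substituting into the output equation gives output = -24*tax_rate - 17.
Solve -24*tax_rate - 17 = -65: tax_rate = (-65 + 17) / -24 = 2.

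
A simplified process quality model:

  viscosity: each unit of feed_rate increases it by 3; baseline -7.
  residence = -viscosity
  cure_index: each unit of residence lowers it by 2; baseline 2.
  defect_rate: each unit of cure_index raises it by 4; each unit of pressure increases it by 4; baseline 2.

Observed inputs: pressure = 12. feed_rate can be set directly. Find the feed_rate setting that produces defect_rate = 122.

feed_rate = 5

Substituting into the residence equation gives residence = -3*feed_rate + 7.
So cure_index = 6*feed_rate - 12.
Substituting into the defect_rate equation gives defect_rate = 24*feed_rate + 2.
Solve 24*feed_rate + 2 = 122: feed_rate = (122 - 2) / 24 = 5.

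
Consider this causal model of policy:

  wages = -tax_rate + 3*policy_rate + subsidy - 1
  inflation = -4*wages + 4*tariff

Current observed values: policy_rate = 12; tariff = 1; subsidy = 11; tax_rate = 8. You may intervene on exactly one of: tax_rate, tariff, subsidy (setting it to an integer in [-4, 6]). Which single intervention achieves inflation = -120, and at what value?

Intervening on tax_rate: inflation = 4*tax_rate - 180. Reaching -120 requires tax_rate = 15, outside [-4, 6].
Intervening on tariff: inflation = 4*tariff - 152. Reaching -120 requires tariff = 8, outside [-4, 6].
Intervening on subsidy: with other inputs at their observed values, inflation = -4*subsidy - 104. Solving for -120 gives subsidy = 4, within [-4, 6].

set subsidy = 4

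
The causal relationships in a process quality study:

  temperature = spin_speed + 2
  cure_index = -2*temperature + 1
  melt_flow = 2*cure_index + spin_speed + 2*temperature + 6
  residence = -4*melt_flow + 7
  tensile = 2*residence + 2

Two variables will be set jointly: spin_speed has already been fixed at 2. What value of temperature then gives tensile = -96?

temperature = -2

With spin_speed held at 2:
Intervening on temperature fixes its value directly, overriding its dependence on spin_speed.
Substituting into the melt_flow equation gives melt_flow = -2*temperature + 10.
Substituting into the residence equation gives residence = 8*temperature - 33.
Substituting into the tensile equation gives tensile = 16*temperature - 64.
Solve 16*temperature - 64 = -96: temperature = (-96 + 64) / 16 = -2.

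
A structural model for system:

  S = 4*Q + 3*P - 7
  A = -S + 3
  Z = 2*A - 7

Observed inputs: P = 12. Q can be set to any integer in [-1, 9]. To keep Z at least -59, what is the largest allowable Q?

Q = 0

Substituting into the S equation gives S = 4*Q + 29.
This gives A = -4*Q - 26.
Substituting into the Z equation gives Z = -8*Q - 59.
Require -8*Q - 59 ≥ -59, so Q ≤ 0.
The largest integer in [-1, 9] satisfying this is 0.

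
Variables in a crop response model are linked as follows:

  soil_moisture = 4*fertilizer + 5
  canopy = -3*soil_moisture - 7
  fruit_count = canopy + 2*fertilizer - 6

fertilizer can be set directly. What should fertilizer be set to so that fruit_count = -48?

Substituting into the canopy equation gives canopy = -12*fertilizer - 22.
So fruit_count = -10*fertilizer - 28.
Solve -10*fertilizer - 28 = -48: fertilizer = (-48 + 28) / -10 = 2.

fertilizer = 2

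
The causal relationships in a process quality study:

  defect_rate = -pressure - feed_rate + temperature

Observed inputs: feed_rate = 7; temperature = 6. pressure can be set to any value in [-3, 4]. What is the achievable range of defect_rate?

-5 to 2

Substituting into the defect_rate equation gives defect_rate = -pressure - 1.
Linear in pressure, so extremes are at the endpoints: pressure = -3 gives defect_rate = 2; pressure = 4 gives defect_rate = -5.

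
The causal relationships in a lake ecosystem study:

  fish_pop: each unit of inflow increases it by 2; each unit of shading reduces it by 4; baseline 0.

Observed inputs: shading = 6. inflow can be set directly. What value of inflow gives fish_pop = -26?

inflow = -1

Substituting into the fish_pop equation gives fish_pop = 2*inflow - 24.
Solve 2*inflow - 24 = -26: inflow = (-26 + 24) / 2 = -1.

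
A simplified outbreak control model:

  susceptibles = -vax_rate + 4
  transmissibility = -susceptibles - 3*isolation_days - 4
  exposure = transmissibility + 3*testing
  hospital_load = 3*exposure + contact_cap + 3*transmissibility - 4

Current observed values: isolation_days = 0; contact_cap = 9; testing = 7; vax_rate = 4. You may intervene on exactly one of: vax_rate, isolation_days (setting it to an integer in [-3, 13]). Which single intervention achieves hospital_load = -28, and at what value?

Intervening on vax_rate: hospital_load = 6*vax_rate + 20. Reaching -28 requires vax_rate = -8, outside [-3, 13].
Intervening on isolation_days: with other inputs at their observed values, hospital_load = -18*isolation_days + 44. Solving for -28 gives isolation_days = 4, within [-3, 13].

set isolation_days = 4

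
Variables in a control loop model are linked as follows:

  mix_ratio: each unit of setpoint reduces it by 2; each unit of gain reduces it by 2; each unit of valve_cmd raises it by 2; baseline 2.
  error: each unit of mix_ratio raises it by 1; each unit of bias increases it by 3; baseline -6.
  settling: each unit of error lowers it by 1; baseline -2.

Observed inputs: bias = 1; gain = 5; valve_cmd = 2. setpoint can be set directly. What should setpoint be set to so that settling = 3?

setpoint = -1

Substituting into the mix_ratio equation gives mix_ratio = -2*setpoint - 4.
Substituting into the error equation gives error = -2*setpoint - 7.
Substituting into the settling equation gives settling = 2*setpoint + 5.
Solve 2*setpoint + 5 = 3: setpoint = (3 - 5) / 2 = -1.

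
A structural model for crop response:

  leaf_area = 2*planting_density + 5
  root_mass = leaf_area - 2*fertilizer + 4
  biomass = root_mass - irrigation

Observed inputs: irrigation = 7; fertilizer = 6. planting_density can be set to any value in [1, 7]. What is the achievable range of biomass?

-8 to 4

Substituting into the root_mass equation gives root_mass = 2*planting_density - 3.
Substituting into the biomass equation gives biomass = 2*planting_density - 10.
Linear in planting_density, so extremes are at the endpoints: planting_density = 1 gives biomass = -8; planting_density = 7 gives biomass = 4.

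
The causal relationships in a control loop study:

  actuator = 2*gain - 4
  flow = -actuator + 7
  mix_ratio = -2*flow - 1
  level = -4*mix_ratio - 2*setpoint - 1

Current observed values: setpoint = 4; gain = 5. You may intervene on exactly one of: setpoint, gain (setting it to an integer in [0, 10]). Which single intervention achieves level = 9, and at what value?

Intervening on setpoint: with other inputs at their observed values, level = -2*setpoint + 11. Solving for 9 gives setpoint = 1, within [0, 10].
Intervening on gain: level = -16*gain + 83. Reaching 9 requires gain = 37/8, not an integer.

set setpoint = 1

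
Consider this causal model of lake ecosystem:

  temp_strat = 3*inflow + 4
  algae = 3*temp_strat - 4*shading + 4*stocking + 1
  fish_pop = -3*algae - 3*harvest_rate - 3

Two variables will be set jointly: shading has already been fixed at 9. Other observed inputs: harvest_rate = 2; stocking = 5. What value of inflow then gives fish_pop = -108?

inflow = 4

With shading held at 9:
Substituting into the algae equation gives algae = 9*inflow - 3.
This gives fish_pop = -27*inflow.
Solve -27*inflow = -108: inflow = -108 / -27 = 4.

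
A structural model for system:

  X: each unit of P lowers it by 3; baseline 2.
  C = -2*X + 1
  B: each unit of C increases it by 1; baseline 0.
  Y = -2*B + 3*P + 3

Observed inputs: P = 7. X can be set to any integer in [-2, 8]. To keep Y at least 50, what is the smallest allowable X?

Intervening on X fixes its value directly, overriding its dependence on P.
Substituting into the B equation gives B = -2*X + 1.
Substituting into the Y equation gives Y = 4*X + 22.
Require 4*X + 22 ≥ 50, so X ≥ 7.
The smallest integer in [-2, 8] satisfying this is 7.

X = 7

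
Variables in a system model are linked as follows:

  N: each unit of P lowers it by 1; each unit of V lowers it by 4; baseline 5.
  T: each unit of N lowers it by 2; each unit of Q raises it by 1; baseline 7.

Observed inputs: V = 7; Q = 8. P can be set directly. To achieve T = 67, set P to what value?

P = 3

Substituting into the N equation gives N = -P - 23.
So T = 2*P + 61.
Solve 2*P + 61 = 67: P = (67 - 61) / 2 = 3.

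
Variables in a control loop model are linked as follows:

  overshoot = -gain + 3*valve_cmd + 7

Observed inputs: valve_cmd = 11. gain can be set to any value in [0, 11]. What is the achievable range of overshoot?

Substituting into the overshoot equation gives overshoot = -gain + 40.
Linear in gain, so extremes are at the endpoints: gain = 0 gives overshoot = 40; gain = 11 gives overshoot = 29.

29 to 40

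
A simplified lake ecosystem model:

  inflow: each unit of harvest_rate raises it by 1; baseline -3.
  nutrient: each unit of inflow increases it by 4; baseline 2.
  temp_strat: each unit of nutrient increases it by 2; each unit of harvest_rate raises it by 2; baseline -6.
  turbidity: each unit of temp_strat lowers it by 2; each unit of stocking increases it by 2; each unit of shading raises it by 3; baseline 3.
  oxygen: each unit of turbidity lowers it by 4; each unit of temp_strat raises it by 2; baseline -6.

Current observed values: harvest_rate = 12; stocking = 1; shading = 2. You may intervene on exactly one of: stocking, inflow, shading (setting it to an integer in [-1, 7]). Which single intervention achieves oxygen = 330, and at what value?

Intervening on stocking: oxygen = -8*stocking + 898. Reaching 330 requires stocking = 71, outside [-1, 7].
Intervening on inflow: with other inputs at their observed values, oxygen = 80*inflow + 170. Solving for 330 gives inflow = 2, within [-1, 7].
Intervening on shading: oxygen = -12*shading + 914. Reaching 330 requires shading = 146/3, not an integer.

set inflow = 2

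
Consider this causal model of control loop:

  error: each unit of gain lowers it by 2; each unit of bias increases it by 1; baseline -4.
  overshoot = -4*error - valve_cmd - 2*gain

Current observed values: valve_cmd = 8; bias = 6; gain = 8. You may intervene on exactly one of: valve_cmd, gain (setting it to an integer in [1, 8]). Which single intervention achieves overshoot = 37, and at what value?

Intervening on valve_cmd: with other inputs at their observed values, overshoot = -valve_cmd + 40. Solving for 37 gives valve_cmd = 3, within [1, 8].
Intervening on gain: overshoot = 6*gain - 16. Reaching 37 requires gain = 53/6, not an integer.

set valve_cmd = 3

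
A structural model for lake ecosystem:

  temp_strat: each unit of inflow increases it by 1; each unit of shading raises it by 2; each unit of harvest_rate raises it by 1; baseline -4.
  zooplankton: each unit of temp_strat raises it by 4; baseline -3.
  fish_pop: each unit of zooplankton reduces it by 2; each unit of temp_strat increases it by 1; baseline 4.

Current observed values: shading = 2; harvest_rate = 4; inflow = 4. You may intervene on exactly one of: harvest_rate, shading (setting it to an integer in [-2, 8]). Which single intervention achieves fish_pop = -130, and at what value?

Intervening on harvest_rate: fish_pop = -7*harvest_rate - 18. Reaching -130 requires harvest_rate = 16, outside [-2, 8].
Intervening on shading: with other inputs at their observed values, fish_pop = -14*shading - 18. Solving for -130 gives shading = 8, within [-2, 8].

set shading = 8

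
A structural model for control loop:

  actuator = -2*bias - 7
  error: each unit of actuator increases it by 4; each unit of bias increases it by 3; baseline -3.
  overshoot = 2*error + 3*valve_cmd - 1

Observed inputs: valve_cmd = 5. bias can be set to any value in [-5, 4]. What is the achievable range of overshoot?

Substituting into the error equation gives error = -5*bias - 31.
Substituting into the overshoot equation gives overshoot = -10*bias - 48.
Linear in bias, so extremes are at the endpoints: bias = -5 gives overshoot = 2; bias = 4 gives overshoot = -88.

-88 to 2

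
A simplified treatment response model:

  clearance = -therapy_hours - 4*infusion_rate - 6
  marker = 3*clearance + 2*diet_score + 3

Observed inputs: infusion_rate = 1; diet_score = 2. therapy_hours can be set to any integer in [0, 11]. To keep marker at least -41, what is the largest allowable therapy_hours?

therapy_hours = 6

Substituting into the clearance equation gives clearance = -therapy_hours - 10.
This gives marker = -3*therapy_hours - 23.
Require -3*therapy_hours - 23 ≥ -41, so therapy_hours ≤ 6.
The largest integer in [0, 11] satisfying this is 6.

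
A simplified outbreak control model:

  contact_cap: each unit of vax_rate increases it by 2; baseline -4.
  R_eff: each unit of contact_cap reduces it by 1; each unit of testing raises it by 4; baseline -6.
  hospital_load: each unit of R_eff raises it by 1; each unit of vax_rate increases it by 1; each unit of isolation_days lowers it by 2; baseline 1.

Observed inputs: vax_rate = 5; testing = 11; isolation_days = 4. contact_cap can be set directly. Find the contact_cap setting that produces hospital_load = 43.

Intervening on contact_cap fixes its value directly, overriding its dependence on vax_rate.
Substituting into the R_eff equation gives R_eff = -contact_cap + 38.
This gives hospital_load = -contact_cap + 36.
Solve -contact_cap + 36 = 43: contact_cap = (43 - 36) / -1 = -7.

contact_cap = -7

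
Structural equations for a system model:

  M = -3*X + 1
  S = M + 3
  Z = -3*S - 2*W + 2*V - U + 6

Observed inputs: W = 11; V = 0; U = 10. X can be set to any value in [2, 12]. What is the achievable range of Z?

-20 to 70

Substituting into the S equation gives S = -3*X + 4.
So Z = 9*X - 38.
Linear in X, so extremes are at the endpoints: X = 2 gives Z = -20; X = 12 gives Z = 70.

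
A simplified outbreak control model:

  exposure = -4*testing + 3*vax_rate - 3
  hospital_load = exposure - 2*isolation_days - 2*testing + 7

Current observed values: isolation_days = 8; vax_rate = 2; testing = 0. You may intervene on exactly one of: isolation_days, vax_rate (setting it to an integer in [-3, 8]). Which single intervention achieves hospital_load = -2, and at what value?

set isolation_days = 6

Intervening on isolation_days: with other inputs at their observed values, hospital_load = -2*isolation_days + 10. Solving for -2 gives isolation_days = 6, within [-3, 8].
Intervening on vax_rate: hospital_load = 3*vax_rate - 12. Reaching -2 requires vax_rate = 10/3, not an integer.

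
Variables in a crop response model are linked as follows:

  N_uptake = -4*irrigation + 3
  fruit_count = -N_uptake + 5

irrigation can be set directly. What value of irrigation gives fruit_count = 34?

Substituting into the fruit_count equation gives fruit_count = 4*irrigation + 2.
Solve 4*irrigation + 2 = 34: irrigation = (34 - 2) / 4 = 8.

irrigation = 8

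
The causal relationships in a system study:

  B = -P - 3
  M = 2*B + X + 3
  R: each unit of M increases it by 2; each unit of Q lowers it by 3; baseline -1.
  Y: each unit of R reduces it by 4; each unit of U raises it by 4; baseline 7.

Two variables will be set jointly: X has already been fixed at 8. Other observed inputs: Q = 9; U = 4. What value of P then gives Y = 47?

With X held at 8:
Substituting into the M equation gives M = -2*P + 5.
Substituting into the R equation gives R = -4*P - 18.
Y becomes 16*P + 95.
Solve 16*P + 95 = 47: P = (47 - 95) / 16 = -3.

P = -3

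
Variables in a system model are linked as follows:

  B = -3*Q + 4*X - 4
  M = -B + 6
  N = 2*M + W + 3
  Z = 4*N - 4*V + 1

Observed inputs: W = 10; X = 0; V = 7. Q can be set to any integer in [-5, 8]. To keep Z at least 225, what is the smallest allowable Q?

Q = 5

Substituting into the B equation gives B = -3*Q - 4.
Substituting into the M equation gives M = 3*Q + 10.
Substituting into the N equation gives N = 6*Q + 33.
Z becomes 24*Q + 105.
Require 24*Q + 105 ≥ 225, so Q ≥ 5.
The smallest integer in [-5, 8] satisfying this is 5.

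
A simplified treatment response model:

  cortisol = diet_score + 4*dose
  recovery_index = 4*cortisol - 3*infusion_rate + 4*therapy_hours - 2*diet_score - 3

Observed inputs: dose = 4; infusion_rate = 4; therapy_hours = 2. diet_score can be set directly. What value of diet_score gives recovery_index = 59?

diet_score = 1

Substituting into the cortisol equation gives cortisol = diet_score + 16.
recovery_index becomes 2*diet_score + 57.
Solve 2*diet_score + 57 = 59: diet_score = (59 - 57) / 2 = 1.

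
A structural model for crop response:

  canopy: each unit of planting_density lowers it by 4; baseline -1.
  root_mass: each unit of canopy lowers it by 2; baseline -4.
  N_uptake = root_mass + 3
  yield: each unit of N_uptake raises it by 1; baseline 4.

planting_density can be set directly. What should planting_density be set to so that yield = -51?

planting_density = -7

Substituting into the root_mass equation gives root_mass = 8*planting_density - 2.
This gives N_uptake = 8*planting_density + 1.
yield becomes 8*planting_density + 5.
Solve 8*planting_density + 5 = -51: planting_density = (-51 - 5) / 8 = -7.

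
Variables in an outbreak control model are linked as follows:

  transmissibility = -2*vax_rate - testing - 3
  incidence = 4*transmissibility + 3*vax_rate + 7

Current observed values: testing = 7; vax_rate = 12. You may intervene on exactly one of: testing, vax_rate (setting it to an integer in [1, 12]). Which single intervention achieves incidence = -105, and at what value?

set testing = 10

Intervening on testing: with other inputs at their observed values, incidence = -4*testing - 65. Solving for -105 gives testing = 10, within [1, 12].
Intervening on vax_rate: incidence = -5*vax_rate - 33. Reaching -105 requires vax_rate = 72/5, not an integer.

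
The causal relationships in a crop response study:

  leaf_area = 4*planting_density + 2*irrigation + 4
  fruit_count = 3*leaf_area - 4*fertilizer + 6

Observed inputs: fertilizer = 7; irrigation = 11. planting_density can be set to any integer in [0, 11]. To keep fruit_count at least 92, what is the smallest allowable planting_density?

planting_density = 3

Substituting into the leaf_area equation gives leaf_area = 4*planting_density + 26.
fruit_count becomes 12*planting_density + 56.
Require 12*planting_density + 56 ≥ 92, so planting_density ≥ 3.
The smallest integer in [0, 11] satisfying this is 3.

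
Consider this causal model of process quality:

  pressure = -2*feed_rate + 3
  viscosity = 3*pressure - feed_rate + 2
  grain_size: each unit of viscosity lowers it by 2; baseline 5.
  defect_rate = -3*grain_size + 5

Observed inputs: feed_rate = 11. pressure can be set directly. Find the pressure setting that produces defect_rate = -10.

Intervening on pressure fixes its value directly, overriding its dependence on feed_rate.
Substituting into the viscosity equation gives viscosity = 3*pressure - 9.
grain_size becomes -6*pressure + 23.
Substituting into the defect_rate equation gives defect_rate = 18*pressure - 64.
Solve 18*pressure - 64 = -10: pressure = (-10 + 64) / 18 = 3.

pressure = 3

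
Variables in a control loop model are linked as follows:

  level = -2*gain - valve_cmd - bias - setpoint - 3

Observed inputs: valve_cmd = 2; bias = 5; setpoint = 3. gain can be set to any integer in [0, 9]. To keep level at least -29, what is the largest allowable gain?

Substituting into the level equation gives level = -2*gain - 13.
Require -2*gain - 13 ≥ -29, so gain ≤ 8.
The largest integer in [0, 9] satisfying this is 8.

gain = 8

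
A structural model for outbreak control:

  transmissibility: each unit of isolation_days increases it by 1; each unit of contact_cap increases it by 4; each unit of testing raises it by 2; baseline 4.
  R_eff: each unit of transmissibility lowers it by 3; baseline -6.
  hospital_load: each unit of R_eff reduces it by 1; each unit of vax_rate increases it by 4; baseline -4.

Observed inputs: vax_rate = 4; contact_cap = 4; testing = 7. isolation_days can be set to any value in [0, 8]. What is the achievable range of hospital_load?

120 to 144

Substituting into the transmissibility equation gives transmissibility = isolation_days + 34.
So R_eff = -3*isolation_days - 108.
Substituting into the hospital_load equation gives hospital_load = 3*isolation_days + 120.
Linear in isolation_days, so extremes are at the endpoints: isolation_days = 0 gives hospital_load = 120; isolation_days = 8 gives hospital_load = 144.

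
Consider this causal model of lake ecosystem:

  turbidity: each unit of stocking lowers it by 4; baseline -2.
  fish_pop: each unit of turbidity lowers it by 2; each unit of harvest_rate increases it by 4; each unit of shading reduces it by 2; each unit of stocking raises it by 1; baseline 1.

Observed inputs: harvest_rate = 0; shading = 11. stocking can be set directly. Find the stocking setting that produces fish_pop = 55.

Substituting into the fish_pop equation gives fish_pop = 9*stocking - 17.
Solve 9*stocking - 17 = 55: stocking = (55 + 17) / 9 = 8.

stocking = 8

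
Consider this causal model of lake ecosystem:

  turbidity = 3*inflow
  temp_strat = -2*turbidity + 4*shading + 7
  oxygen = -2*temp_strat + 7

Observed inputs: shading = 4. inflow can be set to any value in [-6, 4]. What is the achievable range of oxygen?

-111 to 9

Substituting into the temp_strat equation gives temp_strat = -6*inflow + 23.
Substituting into the oxygen equation gives oxygen = 12*inflow - 39.
Linear in inflow, so extremes are at the endpoints: inflow = -6 gives oxygen = -111; inflow = 4 gives oxygen = 9.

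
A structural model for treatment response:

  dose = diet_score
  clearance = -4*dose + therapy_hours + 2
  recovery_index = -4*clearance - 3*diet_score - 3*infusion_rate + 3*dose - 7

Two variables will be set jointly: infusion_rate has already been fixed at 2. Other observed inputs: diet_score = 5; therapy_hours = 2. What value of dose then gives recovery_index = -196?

dose = -8

With infusion_rate held at 2:
Intervening on dose fixes its value directly, overriding its dependence on diet_score.
Substituting into the clearance equation gives clearance = -4*dose + 4.
Substituting into the recovery_index equation gives recovery_index = 19*dose - 44.
Solve 19*dose - 44 = -196: dose = (-196 + 44) / 19 = -8.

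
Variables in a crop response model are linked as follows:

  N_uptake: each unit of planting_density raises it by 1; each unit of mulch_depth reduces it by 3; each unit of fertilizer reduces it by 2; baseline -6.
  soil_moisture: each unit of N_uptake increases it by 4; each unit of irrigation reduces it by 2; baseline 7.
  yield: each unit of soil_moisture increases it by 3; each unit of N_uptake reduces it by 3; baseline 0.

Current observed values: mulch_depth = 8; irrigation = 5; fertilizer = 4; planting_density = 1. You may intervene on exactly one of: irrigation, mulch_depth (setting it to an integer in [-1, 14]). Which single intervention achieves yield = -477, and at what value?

set mulch_depth = 13

Intervening on irrigation: yield = -6*irrigation - 312. Reaching -477 requires irrigation = 55/2, not an integer.
Intervening on mulch_depth: with other inputs at their observed values, yield = -27*mulch_depth - 126. Solving for -477 gives mulch_depth = 13, within [-1, 14].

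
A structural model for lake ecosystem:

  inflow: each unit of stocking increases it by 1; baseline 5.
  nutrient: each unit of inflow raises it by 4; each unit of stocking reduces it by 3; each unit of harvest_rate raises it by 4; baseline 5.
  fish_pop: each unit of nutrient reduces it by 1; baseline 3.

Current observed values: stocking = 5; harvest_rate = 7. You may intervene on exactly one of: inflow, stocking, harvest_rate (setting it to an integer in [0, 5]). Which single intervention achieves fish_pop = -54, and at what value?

Intervening on inflow: fish_pop = -4*inflow - 15. Reaching -54 requires inflow = 39/4, not an integer.
Intervening on stocking: with other inputs at their observed values, fish_pop = -stocking - 50. Solving for -54 gives stocking = 4, within [0, 5].
Intervening on harvest_rate: fish_pop = -4*harvest_rate - 27. Reaching -54 requires harvest_rate = 27/4, not an integer.

set stocking = 4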